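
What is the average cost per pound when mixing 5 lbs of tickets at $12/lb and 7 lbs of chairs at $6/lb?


Cost of tickets:
5 x $12 = $60
Cost of chairs:
7 x $6 = $42
Total cost: $60 + $42 = $102
Total weight: 12 lbs
Average: $102 / 12 = $8.50/lb

$8.50/lb


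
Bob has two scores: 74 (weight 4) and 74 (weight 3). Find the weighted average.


Weighted sum:
4 x 74 + 3 x 74 = 518
Total weight:
4 + 3 = 7
Weighted average:
518 / 7 = 74

74


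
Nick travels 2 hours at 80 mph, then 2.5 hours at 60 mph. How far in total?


Leg 1 distance:
80 x 2 = 160 miles
Leg 2 distance:
60 x 2.5 = 150 miles
Total distance:
160 + 150 = 310 miles

310 miles


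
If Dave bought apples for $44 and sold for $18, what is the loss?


Selling price = $18
Cost price = $44
Loss = cost price - selling price:
Loss = $44 - $18 = $26

$26


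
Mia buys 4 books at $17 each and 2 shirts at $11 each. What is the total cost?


Cost of books:
4 x $17 = $68
Cost of shirts:
2 x $11 = $22
Add both:
$68 + $22 = $90

$90


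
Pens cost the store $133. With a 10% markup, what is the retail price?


Calculate the markup amount:
10% of $133 = $13.30
Add to cost:
$133 + $13.30 = $146.30

$146.30


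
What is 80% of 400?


Convert percentage to decimal:
80% = 0.8
Multiply:
400 x 0.8 = 320

320


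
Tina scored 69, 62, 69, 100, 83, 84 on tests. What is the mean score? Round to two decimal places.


Add the scores:
69 + 62 + 69 + 100 + 83 + 84 = 467
Divide by the number of tests:
467 / 6 = 77.8333... ≈ 77.83

77.83


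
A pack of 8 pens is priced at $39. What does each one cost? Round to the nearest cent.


Total cost: $39
Number of items: 8
Unit price: $39 / 8 = $4.875 ≈ $4.88

$4.88


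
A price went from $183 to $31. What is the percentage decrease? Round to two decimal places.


Find the absolute change:
|31 - 183| = 152
Divide by original and multiply by 100:
152 / 183 x 100 = 83.0601...% ≈ 83.06%

83.06%


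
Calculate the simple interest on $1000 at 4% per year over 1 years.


Use the formula I = P x R x T / 100
P x R x T = 1000 x 4 x 1 = 4000
I = 4000 / 100 = $40

$40


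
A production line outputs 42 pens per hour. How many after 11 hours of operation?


Production rate: 42 pens per hour
Time: 11 hours
Total: 42 x 11 = 462 pens

462 pens


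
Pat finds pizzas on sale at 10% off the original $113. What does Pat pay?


Calculate the discount amount:
10% of $113 = $11.30
Subtract from original:
$113 - $11.30 = $101.70

$101.70


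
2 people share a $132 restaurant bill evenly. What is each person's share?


Total bill: $132
Number of people: 2
Each pays: $132 / 2 = $66

$66


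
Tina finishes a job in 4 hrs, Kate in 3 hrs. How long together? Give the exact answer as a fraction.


Tina's rate: 1/4 of the job per hour
Kate's rate: 1/3 of the job per hour
Combined rate: 1/4 + 1/3 = 7/12 per hour
Time = 1 / (7/12) = 12/7 hours (≈ 1.71 hours)

12/7 hours


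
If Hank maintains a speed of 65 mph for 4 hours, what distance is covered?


Use the formula: distance = speed x time
Speed = 65 mph, Time = 4 hours
65 x 4 = 260 miles

260 miles


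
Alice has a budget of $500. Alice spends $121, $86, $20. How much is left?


Add up expenses:
$121 + $86 + $20 = $227
Subtract from budget:
$500 - $227 = $273

$273


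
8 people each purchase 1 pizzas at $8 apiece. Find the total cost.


Cost per person:
1 x $8 = $8
Group total:
8 x $8 = $64

$64


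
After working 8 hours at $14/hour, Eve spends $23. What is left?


Calculate earnings:
8 x $14 = $112
Subtract spending:
$112 - $23 = $89

$89


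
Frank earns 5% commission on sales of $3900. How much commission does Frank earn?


Convert rate to decimal:
5% = 0.05
Multiply by sales:
$3900 x 0.05 = $195

$195


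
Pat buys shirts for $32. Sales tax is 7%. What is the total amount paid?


Calculate the tax:
7% of $32 = $2.24
Add tax to price:
$32 + $2.24 = $34.24

$34.24


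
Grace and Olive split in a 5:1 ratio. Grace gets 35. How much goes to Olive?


Find the multiplier:
35 / 5 = 7
Apply to Olive's share:
1 x 7 = 7

7


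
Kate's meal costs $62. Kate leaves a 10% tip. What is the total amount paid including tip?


Calculate the tip:
10% of $62 = $6.20
Add tip to meal cost:
$62 + $6.20 = $68.20

$68.20


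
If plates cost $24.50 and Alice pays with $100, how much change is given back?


Start with the amount paid:
$100
Subtract the price:
$100 - $24.50 = $75.50

$75.50


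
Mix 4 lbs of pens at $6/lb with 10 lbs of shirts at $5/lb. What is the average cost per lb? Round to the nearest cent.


Cost of pens:
4 x $6 = $24
Cost of shirts:
10 x $5 = $50
Total cost: $24 + $50 = $74
Total weight: 14 lbs
Average: $74 / 14 = $5.2857... ≈ $5.29/lb

$5.29/lb


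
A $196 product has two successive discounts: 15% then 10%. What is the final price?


First discount:
15% of $196 = $29.40
Price after first discount:
$196 - $29.40 = $166.60
Second discount:
10% of $166.60 = $16.66
Final price:
$166.60 - $16.66 = $149.94

$149.94


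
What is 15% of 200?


Convert percentage to decimal:
15% = 0.15
Multiply:
200 x 0.15 = 30

30


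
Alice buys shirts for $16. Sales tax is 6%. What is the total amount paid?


Calculate the tax:
6% of $16 = $0.96
Add tax to price:
$16 + $0.96 = $16.96

$16.96


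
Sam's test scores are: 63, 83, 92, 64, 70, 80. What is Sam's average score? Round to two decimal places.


Add the scores:
63 + 83 + 92 + 64 + 70 + 80 = 452
Divide by the number of tests:
452 / 6 = 75.3333... ≈ 75.33

75.33


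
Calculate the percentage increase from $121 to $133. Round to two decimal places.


Find the absolute change:
|133 - 121| = 12
Divide by original and multiply by 100:
12 / 121 x 100 = 9.9173...% ≈ 9.92%

9.92%


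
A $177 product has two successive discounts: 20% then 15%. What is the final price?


First discount:
20% of $177 = $35.40
Price after first discount:
$177 - $35.40 = $141.60
Second discount:
15% of $141.60 = $21.24
Final price:
$141.60 - $21.24 = $120.36

$120.36


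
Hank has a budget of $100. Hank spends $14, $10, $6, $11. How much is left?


Add up expenses:
$14 + $10 + $6 + $11 = $41
Subtract from budget:
$100 - $41 = $59

$59


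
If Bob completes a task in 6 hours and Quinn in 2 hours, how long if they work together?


Bob's rate: 1/6 of the job per hour
Quinn's rate: 1/2 of the job per hour
Combined rate: 1/6 + 1/2 = 2/3 per hour
Time = 1 / (2/3) = 3/2 = 1.5 hours

1.5 hours


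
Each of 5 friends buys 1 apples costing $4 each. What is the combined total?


Cost per person:
1 x $4 = $4
Group total:
5 x $4 = $20

$20


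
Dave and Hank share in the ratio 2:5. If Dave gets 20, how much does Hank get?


Find the multiplier:
20 / 2 = 10
Apply to Hank's share:
5 x 10 = 50

50


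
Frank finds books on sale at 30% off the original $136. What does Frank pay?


Calculate the discount amount:
30% of $136 = $40.80
Subtract from original:
$136 - $40.80 = $95.20

$95.20


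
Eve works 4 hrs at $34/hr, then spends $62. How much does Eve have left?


Calculate earnings:
4 x $34 = $136
Subtract spending:
$136 - $62 = $74

$74


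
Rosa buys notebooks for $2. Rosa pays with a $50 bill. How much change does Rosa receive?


Start with the amount paid:
$50
Subtract the price:
$50 - $2 = $48

$48


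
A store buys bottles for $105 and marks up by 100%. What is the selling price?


Calculate the markup amount:
100% of $105 = $105
Add to cost:
$105 + $105 = $210

$210


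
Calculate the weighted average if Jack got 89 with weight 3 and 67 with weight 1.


Weighted sum:
3 x 89 + 1 x 67 = 334
Total weight:
3 + 1 = 4
Weighted average:
334 / 4 = 83.5

83.5


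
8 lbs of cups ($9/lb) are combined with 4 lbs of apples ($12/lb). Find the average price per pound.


Cost of cups:
8 x $9 = $72
Cost of apples:
4 x $12 = $48
Total cost: $72 + $48 = $120
Total weight: 12 lbs
Average: $120 / 12 = $10/lb

$10/lb


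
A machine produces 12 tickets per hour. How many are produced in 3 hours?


Production rate: 12 tickets per hour
Time: 3 hours
Total: 12 x 3 = 36 tickets

36 tickets


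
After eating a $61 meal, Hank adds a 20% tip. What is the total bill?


Calculate the tip:
20% of $61 = $12.20
Add tip to meal cost:
$61 + $12.20 = $73.20

$73.20


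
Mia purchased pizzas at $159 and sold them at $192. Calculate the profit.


Selling price = $192
Cost price = $159
Profit = selling price - cost price:
Profit = $192 - $159 = $33

$33


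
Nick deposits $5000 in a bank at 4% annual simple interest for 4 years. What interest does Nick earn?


Use the formula I = P x R x T / 100
P x R x T = 5000 x 4 x 4 = 80000
I = 80000 / 100 = $800

$800


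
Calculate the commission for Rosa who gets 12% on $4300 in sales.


Convert rate to decimal:
12% = 0.12
Multiply by sales:
$4300 x 0.12 = $516

$516


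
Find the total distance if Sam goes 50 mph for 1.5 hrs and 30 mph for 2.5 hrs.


Leg 1 distance:
50 x 1.5 = 75 miles
Leg 2 distance:
30 x 2.5 = 75 miles
Total distance:
75 + 75 = 150 miles

150 miles


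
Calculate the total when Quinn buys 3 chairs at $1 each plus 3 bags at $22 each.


Cost of chairs:
3 x $1 = $3
Cost of bags:
3 x $22 = $66
Add both:
$3 + $66 = $69

$69


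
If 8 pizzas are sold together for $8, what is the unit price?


Total cost: $8
Number of items: 8
Unit price: $8 / 8 = $1

$1


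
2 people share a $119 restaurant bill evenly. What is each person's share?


Total bill: $119
Number of people: 2
Each pays: $119 / 2 = $59.50

$59.50


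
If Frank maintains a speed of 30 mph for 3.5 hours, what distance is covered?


Use the formula: distance = speed x time
Speed = 30 mph, Time = 3.5 hours
30 x 3.5 = 105 miles

105 miles


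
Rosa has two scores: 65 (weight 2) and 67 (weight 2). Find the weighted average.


Weighted sum:
2 x 65 + 2 x 67 = 264
Total weight:
2 + 2 = 4
Weighted average:
264 / 4 = 66

66


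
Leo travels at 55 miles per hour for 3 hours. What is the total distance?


Use the formula: distance = speed x time
Speed = 55 mph, Time = 3 hours
55 x 3 = 165 miles

165 miles


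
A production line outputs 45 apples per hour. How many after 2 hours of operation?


Production rate: 45 apples per hour
Time: 2 hours
Total: 45 x 2 = 90 apples

90 apples


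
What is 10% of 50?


Convert percentage to decimal:
10% = 0.1
Multiply:
50 x 0.1 = 5

5


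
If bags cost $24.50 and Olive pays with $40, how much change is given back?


Start with the amount paid:
$40
Subtract the price:
$40 - $24.50 = $15.50

$15.50


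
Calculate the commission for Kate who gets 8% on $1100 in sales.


Convert rate to decimal:
8% = 0.08
Multiply by sales:
$1100 x 0.08 = $88

$88


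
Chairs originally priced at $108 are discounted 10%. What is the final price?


Calculate the discount amount:
10% of $108 = $10.80
Subtract from original:
$108 - $10.80 = $97.20

$97.20


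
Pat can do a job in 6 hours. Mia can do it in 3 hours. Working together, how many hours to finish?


Pat's rate: 1/6 of the job per hour
Mia's rate: 1/3 of the job per hour
Combined rate: 1/6 + 1/3 = 1/2 per hour
Time = 1 / (1/2) = 2 hours

2 hours


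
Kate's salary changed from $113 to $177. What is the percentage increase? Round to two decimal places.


Find the absolute change:
|177 - 113| = 64
Divide by original and multiply by 100:
64 / 113 x 100 = 56.6371...% ≈ 56.64%

56.64%


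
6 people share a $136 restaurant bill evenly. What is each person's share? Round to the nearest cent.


Total bill: $136
Number of people: 6
Each pays: $136 / 6 = $22.6666... ≈ $22.67

$22.67


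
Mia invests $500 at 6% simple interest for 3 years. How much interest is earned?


Use the formula I = P x R x T / 100
P x R x T = 500 x 6 x 3 = 9000
I = 9000 / 100 = $90

$90


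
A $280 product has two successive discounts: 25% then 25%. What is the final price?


First discount:
25% of $280 = $70
Price after first discount:
$280 - $70 = $210
Second discount:
25% of $210 = $52.50
Final price:
$210 - $52.50 = $157.50

$157.50


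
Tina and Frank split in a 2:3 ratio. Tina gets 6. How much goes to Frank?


Find the multiplier:
6 / 2 = 3
Apply to Frank's share:
3 x 3 = 9

9


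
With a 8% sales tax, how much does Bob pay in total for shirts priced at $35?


Calculate the tax:
8% of $35 = $2.80
Add tax to price:
$35 + $2.80 = $37.80

$37.80


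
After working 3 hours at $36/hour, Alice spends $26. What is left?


Calculate earnings:
3 x $36 = $108
Subtract spending:
$108 - $26 = $82

$82


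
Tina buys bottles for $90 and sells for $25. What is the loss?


Selling price = $25
Cost price = $90
Loss = cost price - selling price:
Loss = $90 - $25 = $65

$65


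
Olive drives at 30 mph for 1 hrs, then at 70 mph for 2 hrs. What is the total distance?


Leg 1 distance:
30 x 1 = 30 miles
Leg 2 distance:
70 x 2 = 140 miles
Total distance:
30 + 140 = 170 miles

170 miles


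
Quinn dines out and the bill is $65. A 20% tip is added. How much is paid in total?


Calculate the tip:
20% of $65 = $13
Add tip to meal cost:
$65 + $13 = $78

$78


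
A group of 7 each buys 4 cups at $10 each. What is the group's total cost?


Cost per person:
4 x $10 = $40
Group total:
7 x $40 = $280

$280


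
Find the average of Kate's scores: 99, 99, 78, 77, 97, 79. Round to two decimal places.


Add the scores:
99 + 99 + 78 + 77 + 97 + 79 = 529
Divide by the number of tests:
529 / 6 = 88.1666... ≈ 88.17

88.17


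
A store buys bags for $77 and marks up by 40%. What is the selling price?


Calculate the markup amount:
40% of $77 = $30.80
Add to cost:
$77 + $30.80 = $107.80

$107.80


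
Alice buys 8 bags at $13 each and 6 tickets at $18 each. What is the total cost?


Cost of bags:
8 x $13 = $104
Cost of tickets:
6 x $18 = $108
Add both:
$104 + $108 = $212

$212


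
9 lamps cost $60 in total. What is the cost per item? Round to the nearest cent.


Total cost: $60
Number of items: 9
Unit price: $60 / 9 = $6.6666... ≈ $6.67

$6.67


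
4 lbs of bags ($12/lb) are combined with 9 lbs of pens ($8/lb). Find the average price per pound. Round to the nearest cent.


Cost of bags:
4 x $12 = $48
Cost of pens:
9 x $8 = $72
Total cost: $48 + $72 = $120
Total weight: 13 lbs
Average: $120 / 13 = $9.2307... ≈ $9.23/lb

$9.23/lb


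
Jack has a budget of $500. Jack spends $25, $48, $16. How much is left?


Add up expenses:
$25 + $48 + $16 = $89
Subtract from budget:
$500 - $89 = $411

$411


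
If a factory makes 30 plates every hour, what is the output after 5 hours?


Production rate: 30 plates per hour
Time: 5 hours
Total: 30 x 5 = 150 plates

150 plates


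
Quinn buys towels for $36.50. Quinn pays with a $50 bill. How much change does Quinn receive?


Start with the amount paid:
$50
Subtract the price:
$50 - $36.50 = $13.50

$13.50


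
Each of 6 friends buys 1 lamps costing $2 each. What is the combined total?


Cost per person:
1 x $2 = $2
Group total:
6 x $2 = $12

$12


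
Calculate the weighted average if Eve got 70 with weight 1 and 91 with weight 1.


Weighted sum:
1 x 70 + 1 x 91 = 161
Total weight:
1 + 1 = 2
Weighted average:
161 / 2 = 80.5

80.5


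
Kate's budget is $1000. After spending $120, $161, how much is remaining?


Add up expenses:
$120 + $161 = $281
Subtract from budget:
$1000 - $281 = $719

$719


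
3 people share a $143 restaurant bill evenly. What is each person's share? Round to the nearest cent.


Total bill: $143
Number of people: 3
Each pays: $143 / 3 = $47.6666... ≈ $47.67

$47.67


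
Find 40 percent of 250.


Convert percentage to decimal:
40% = 0.4
Multiply:
250 x 0.4 = 100

100


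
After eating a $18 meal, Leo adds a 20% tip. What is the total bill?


Calculate the tip:
20% of $18 = $3.60
Add tip to meal cost:
$18 + $3.60 = $21.60

$21.60


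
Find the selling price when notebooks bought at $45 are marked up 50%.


Calculate the markup amount:
50% of $45 = $22.50
Add to cost:
$45 + $22.50 = $67.50

$67.50


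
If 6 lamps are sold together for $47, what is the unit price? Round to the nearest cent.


Total cost: $47
Number of items: 6
Unit price: $47 / 6 = $7.8333... ≈ $7.83

$7.83


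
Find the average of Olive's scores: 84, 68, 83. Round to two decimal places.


Add the scores:
84 + 68 + 83 = 235
Divide by the number of tests:
235 / 3 = 78.3333... ≈ 78.33

78.33


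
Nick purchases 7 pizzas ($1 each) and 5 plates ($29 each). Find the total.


Cost of pizzas:
7 x $1 = $7
Cost of plates:
5 x $29 = $145
Add both:
$7 + $145 = $152

$152


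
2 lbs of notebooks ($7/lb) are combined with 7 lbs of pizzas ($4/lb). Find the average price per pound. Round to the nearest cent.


Cost of notebooks:
2 x $7 = $14
Cost of pizzas:
7 x $4 = $28
Total cost: $14 + $28 = $42
Total weight: 9 lbs
Average: $42 / 9 = $4.6666... ≈ $4.67/lb

$4.67/lb


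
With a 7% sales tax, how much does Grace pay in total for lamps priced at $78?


Calculate the tax:
7% of $78 = $5.46
Add tax to price:
$78 + $5.46 = $83.46

$83.46


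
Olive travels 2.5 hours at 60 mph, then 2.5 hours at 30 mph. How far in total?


Leg 1 distance:
60 x 2.5 = 150 miles
Leg 2 distance:
30 x 2.5 = 75 miles
Total distance:
150 + 75 = 225 miles

225 miles


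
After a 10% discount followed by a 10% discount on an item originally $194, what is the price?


First discount:
10% of $194 = $19.40
Price after first discount:
$194 - $19.40 = $174.60
Second discount:
10% of $174.60 = $17.46
Final price:
$174.60 - $17.46 = $157.14

$157.14


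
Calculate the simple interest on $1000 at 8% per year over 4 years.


Use the formula I = P x R x T / 100
P x R x T = 1000 x 8 x 4 = 32000
I = 32000 / 100 = $320

$320


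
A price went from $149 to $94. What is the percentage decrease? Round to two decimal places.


Find the absolute change:
|94 - 149| = 55
Divide by original and multiply by 100:
55 / 149 x 100 = 36.9127...% ≈ 36.91%

36.91%


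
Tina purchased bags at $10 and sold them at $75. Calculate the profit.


Selling price = $75
Cost price = $10
Profit = selling price - cost price:
Profit = $75 - $10 = $65

$65


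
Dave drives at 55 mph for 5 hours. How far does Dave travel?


Use the formula: distance = speed x time
Speed = 55 mph, Time = 5 hours
55 x 5 = 275 miles

275 miles


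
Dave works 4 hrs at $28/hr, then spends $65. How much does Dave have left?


Calculate earnings:
4 x $28 = $112
Subtract spending:
$112 - $65 = $47

$47


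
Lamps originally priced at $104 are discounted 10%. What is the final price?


Calculate the discount amount:
10% of $104 = $10.40
Subtract from original:
$104 - $10.40 = $93.60

$93.60


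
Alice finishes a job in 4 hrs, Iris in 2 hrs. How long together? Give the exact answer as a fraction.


Alice's rate: 1/4 of the job per hour
Iris's rate: 1/2 of the job per hour
Combined rate: 1/4 + 1/2 = 3/4 per hour
Time = 1 / (3/4) = 4/3 hours (≈ 1.33 hours)

4/3 hours


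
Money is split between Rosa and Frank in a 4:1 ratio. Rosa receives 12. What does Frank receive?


Find the multiplier:
12 / 4 = 3
Apply to Frank's share:
1 x 3 = 3

3


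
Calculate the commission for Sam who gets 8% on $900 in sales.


Convert rate to decimal:
8% = 0.08
Multiply by sales:
$900 x 0.08 = $72

$72


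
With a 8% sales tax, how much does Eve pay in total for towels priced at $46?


Calculate the tax:
8% of $46 = $3.68
Add tax to price:
$46 + $3.68 = $49.68

$49.68


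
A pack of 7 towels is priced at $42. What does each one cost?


Total cost: $42
Number of items: 7
Unit price: $42 / 7 = $6

$6


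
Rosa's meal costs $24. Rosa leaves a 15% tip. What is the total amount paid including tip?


Calculate the tip:
15% of $24 = $3.60
Add tip to meal cost:
$24 + $3.60 = $27.60

$27.60


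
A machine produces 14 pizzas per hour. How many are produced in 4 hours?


Production rate: 14 pizzas per hour
Time: 4 hours
Total: 14 x 4 = 56 pizzas

56 pizzas


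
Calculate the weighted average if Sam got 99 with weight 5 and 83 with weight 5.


Weighted sum:
5 x 99 + 5 x 83 = 910
Total weight:
5 + 5 = 10
Weighted average:
910 / 10 = 91

91


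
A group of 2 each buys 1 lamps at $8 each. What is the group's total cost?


Cost per person:
1 x $8 = $8
Group total:
2 x $8 = $16

$16


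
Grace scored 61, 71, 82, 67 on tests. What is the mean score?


Add the scores:
61 + 71 + 82 + 67 = 281
Divide by the number of tests:
281 / 4 = 70.25

70.25


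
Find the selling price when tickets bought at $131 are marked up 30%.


Calculate the markup amount:
30% of $131 = $39.30
Add to cost:
$131 + $39.30 = $170.30

$170.30


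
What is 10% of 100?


Convert percentage to decimal:
10% = 0.1
Multiply:
100 x 0.1 = 10

10


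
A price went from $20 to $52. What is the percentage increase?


Find the absolute change:
|52 - 20| = 32
Divide by original and multiply by 100:
32 / 20 x 100 = 160%

160%


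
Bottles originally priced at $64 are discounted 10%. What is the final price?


Calculate the discount amount:
10% of $64 = $6.40
Subtract from original:
$64 - $6.40 = $57.60

$57.60


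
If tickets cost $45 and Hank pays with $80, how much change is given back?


Start with the amount paid:
$80
Subtract the price:
$80 - $45 = $35

$35


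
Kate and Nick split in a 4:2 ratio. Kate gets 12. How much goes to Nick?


Find the multiplier:
12 / 4 = 3
Apply to Nick's share:
2 x 3 = 6

6


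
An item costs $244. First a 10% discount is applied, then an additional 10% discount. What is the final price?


First discount:
10% of $244 = $24.40
Price after first discount:
$244 - $24.40 = $219.60
Second discount:
10% of $219.60 = $21.96
Final price:
$219.60 - $21.96 = $197.64

$197.64


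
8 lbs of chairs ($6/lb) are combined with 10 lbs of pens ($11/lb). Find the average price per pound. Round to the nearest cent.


Cost of chairs:
8 x $6 = $48
Cost of pens:
10 x $11 = $110
Total cost: $48 + $110 = $158
Total weight: 18 lbs
Average: $158 / 18 = $8.7777... ≈ $8.78/lb

$8.78/lb


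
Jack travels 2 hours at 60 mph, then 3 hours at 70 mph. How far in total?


Leg 1 distance:
60 x 2 = 120 miles
Leg 2 distance:
70 x 3 = 210 miles
Total distance:
120 + 210 = 330 miles

330 miles


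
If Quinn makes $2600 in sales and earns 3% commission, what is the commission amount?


Convert rate to decimal:
3% = 0.03
Multiply by sales:
$2600 x 0.03 = $78

$78


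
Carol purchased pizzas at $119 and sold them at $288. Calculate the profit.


Selling price = $288
Cost price = $119
Profit = selling price - cost price:
Profit = $288 - $119 = $169

$169


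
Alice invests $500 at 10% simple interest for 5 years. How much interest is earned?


Use the formula I = P x R x T / 100
P x R x T = 500 x 10 x 5 = 25000
I = 25000 / 100 = $250

$250


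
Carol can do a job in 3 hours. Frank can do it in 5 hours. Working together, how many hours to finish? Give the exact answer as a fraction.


Carol's rate: 1/3 of the job per hour
Frank's rate: 1/5 of the job per hour
Combined rate: 1/3 + 1/5 = 8/15 per hour
Time = 1 / (8/15) = 15/8 hours (≈ 1.88 hours)

15/8 hours


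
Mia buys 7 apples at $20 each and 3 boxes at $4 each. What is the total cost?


Cost of apples:
7 x $20 = $140
Cost of boxes:
3 x $4 = $12
Add both:
$140 + $12 = $152

$152


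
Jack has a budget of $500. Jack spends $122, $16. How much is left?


Add up expenses:
$122 + $16 = $138
Subtract from budget:
$500 - $138 = $362

$362


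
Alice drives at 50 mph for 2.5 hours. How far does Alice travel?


Use the formula: distance = speed x time
Speed = 50 mph, Time = 2.5 hours
50 x 2.5 = 125 miles

125 miles


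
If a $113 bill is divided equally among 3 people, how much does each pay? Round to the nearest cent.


Total bill: $113
Number of people: 3
Each pays: $113 / 3 = $37.6666... ≈ $37.67

$37.67


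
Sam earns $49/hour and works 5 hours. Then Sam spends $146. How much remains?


Calculate earnings:
5 x $49 = $245
Subtract spending:
$245 - $146 = $99

$99


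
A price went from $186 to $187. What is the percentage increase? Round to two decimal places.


Find the absolute change:
|187 - 186| = 1
Divide by original and multiply by 100:
1 / 186 x 100 = 0.5376...% ≈ 0.54%

0.54%


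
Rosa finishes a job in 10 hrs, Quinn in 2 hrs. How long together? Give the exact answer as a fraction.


Rosa's rate: 1/10 of the job per hour
Quinn's rate: 1/2 of the job per hour
Combined rate: 1/10 + 1/2 = 3/5 per hour
Time = 1 / (3/5) = 5/3 hours (≈ 1.67 hours)

5/3 hours


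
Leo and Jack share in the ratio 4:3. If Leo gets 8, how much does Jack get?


Find the multiplier:
8 / 4 = 2
Apply to Jack's share:
3 x 2 = 6

6


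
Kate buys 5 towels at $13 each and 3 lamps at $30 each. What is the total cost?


Cost of towels:
5 x $13 = $65
Cost of lamps:
3 x $30 = $90
Add both:
$65 + $90 = $155

$155


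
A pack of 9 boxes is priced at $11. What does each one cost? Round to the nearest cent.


Total cost: $11
Number of items: 9
Unit price: $11 / 9 = $1.2222... ≈ $1.22

$1.22


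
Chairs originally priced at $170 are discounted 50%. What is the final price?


Calculate the discount amount:
50% of $170 = $85
Subtract from original:
$170 - $85 = $85

$85


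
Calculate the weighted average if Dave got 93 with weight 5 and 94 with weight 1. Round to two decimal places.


Weighted sum:
5 x 93 + 1 x 94 = 559
Total weight:
5 + 1 = 6
Weighted average:
559 / 6 = 93.1666... ≈ 93.17

93.17


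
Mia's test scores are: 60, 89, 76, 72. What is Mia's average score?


Add the scores:
60 + 89 + 76 + 72 = 297
Divide by the number of tests:
297 / 4 = 74.25

74.25


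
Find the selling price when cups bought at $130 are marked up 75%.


Calculate the markup amount:
75% of $130 = $97.50
Add to cost:
$130 + $97.50 = $227.50

$227.50


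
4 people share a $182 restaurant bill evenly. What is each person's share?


Total bill: $182
Number of people: 4
Each pays: $182 / 4 = $45.50

$45.50


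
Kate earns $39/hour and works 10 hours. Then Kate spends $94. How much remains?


Calculate earnings:
10 x $39 = $390
Subtract spending:
$390 - $94 = $296

$296


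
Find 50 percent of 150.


Convert percentage to decimal:
50% = 0.5
Multiply:
150 x 0.5 = 75

75


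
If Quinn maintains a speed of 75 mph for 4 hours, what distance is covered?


Use the formula: distance = speed x time
Speed = 75 mph, Time = 4 hours
75 x 4 = 300 miles

300 miles


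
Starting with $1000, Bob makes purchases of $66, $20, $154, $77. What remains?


Add up expenses:
$66 + $20 + $154 + $77 = $317
Subtract from budget:
$1000 - $317 = $683

$683


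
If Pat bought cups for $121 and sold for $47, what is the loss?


Selling price = $47
Cost price = $121
Loss = cost price - selling price:
Loss = $121 - $47 = $74

$74


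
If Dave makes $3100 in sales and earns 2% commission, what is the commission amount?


Convert rate to decimal:
2% = 0.02
Multiply by sales:
$3100 x 0.02 = $62

$62


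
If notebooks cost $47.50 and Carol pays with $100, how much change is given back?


Start with the amount paid:
$100
Subtract the price:
$100 - $47.50 = $52.50

$52.50


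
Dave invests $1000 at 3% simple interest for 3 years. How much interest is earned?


Use the formula I = P x R x T / 100
P x R x T = 1000 x 3 x 3 = 9000
I = 9000 / 100 = $90

$90


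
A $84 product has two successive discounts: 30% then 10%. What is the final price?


First discount:
30% of $84 = $25.20
Price after first discount:
$84 - $25.20 = $58.80
Second discount:
10% of $58.80 = $5.88
Final price:
$58.80 - $5.88 = $52.92

$52.92


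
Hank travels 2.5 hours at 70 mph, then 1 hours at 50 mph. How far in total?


Leg 1 distance:
70 x 2.5 = 175 miles
Leg 2 distance:
50 x 1 = 50 miles
Total distance:
175 + 50 = 225 miles

225 miles


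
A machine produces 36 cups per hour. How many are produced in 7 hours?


Production rate: 36 cups per hour
Time: 7 hours
Total: 36 x 7 = 252 cups

252 cups


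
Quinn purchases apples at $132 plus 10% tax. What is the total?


Calculate the tax:
10% of $132 = $13.20
Add tax to price:
$132 + $13.20 = $145.20

$145.20


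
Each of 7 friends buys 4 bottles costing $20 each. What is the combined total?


Cost per person:
4 x $20 = $80
Group total:
7 x $80 = $560

$560


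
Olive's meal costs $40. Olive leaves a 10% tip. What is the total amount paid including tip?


Calculate the tip:
10% of $40 = $4
Add tip to meal cost:
$40 + $4 = $44

$44


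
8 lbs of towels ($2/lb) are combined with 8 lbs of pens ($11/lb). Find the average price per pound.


Cost of towels:
8 x $2 = $16
Cost of pens:
8 x $11 = $88
Total cost: $16 + $88 = $104
Total weight: 16 lbs
Average: $104 / 16 = $6.50/lb

$6.50/lb


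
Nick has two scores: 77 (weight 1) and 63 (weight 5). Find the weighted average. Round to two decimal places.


Weighted sum:
1 x 77 + 5 x 63 = 392
Total weight:
1 + 5 = 6
Weighted average:
392 / 6 = 65.3333... ≈ 65.33

65.33


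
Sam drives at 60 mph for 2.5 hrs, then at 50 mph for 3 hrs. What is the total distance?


Leg 1 distance:
60 x 2.5 = 150 miles
Leg 2 distance:
50 x 3 = 150 miles
Total distance:
150 + 150 = 300 miles

300 miles


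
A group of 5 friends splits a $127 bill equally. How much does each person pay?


Total bill: $127
Number of people: 5
Each pays: $127 / 5 = $25.40

$25.40


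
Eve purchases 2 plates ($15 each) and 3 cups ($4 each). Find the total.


Cost of plates:
2 x $15 = $30
Cost of cups:
3 x $4 = $12
Add both:
$30 + $12 = $42

$42


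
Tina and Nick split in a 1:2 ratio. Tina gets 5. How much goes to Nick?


Find the multiplier:
5 / 1 = 5
Apply to Nick's share:
2 x 5 = 10

10


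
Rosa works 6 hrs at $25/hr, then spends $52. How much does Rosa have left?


Calculate earnings:
6 x $25 = $150
Subtract spending:
$150 - $52 = $98

$98


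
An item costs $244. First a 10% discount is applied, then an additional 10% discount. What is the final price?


First discount:
10% of $244 = $24.40
Price after first discount:
$244 - $24.40 = $219.60
Second discount:
10% of $219.60 = $21.96
Final price:
$219.60 - $21.96 = $197.64

$197.64


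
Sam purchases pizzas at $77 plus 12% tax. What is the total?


Calculate the tax:
12% of $77 = $9.24
Add tax to price:
$77 + $9.24 = $86.24

$86.24


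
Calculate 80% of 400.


Convert percentage to decimal:
80% = 0.8
Multiply:
400 x 0.8 = 320

320


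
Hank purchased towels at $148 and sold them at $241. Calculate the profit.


Selling price = $241
Cost price = $148
Profit = selling price - cost price:
Profit = $241 - $148 = $93

$93


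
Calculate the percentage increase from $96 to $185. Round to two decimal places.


Find the absolute change:
|185 - 96| = 89
Divide by original and multiply by 100:
89 / 96 x 100 = 92.7083...% ≈ 92.71%

92.71%


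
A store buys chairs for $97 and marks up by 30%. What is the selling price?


Calculate the markup amount:
30% of $97 = $29.10
Add to cost:
$97 + $29.10 = $126.10

$126.10


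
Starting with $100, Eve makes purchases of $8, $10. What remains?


Add up expenses:
$8 + $10 = $18
Subtract from budget:
$100 - $18 = $82

$82


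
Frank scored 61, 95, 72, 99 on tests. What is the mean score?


Add the scores:
61 + 95 + 72 + 99 = 327
Divide by the number of tests:
327 / 4 = 81.75

81.75


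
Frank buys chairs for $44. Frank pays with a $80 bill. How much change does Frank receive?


Start with the amount paid:
$80
Subtract the price:
$80 - $44 = $36

$36


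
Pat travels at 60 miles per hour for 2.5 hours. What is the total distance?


Use the formula: distance = speed x time
Speed = 60 mph, Time = 2.5 hours
60 x 2.5 = 150 miles

150 miles


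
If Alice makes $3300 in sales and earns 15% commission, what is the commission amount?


Convert rate to decimal:
15% = 0.15
Multiply by sales:
$3300 x 0.15 = $495

$495


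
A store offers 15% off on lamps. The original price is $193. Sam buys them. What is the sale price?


Calculate the discount amount:
15% of $193 = $28.95
Subtract from original:
$193 - $28.95 = $164.05

$164.05


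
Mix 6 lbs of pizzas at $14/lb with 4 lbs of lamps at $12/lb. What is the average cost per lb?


Cost of pizzas:
6 x $14 = $84
Cost of lamps:
4 x $12 = $48
Total cost: $84 + $48 = $132
Total weight: 10 lbs
Average: $132 / 10 = $13.20/lb

$13.20/lb


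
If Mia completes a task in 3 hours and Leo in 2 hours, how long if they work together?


Mia's rate: 1/3 of the job per hour
Leo's rate: 1/2 of the job per hour
Combined rate: 1/3 + 1/2 = 5/6 per hour
Time = 1 / (5/6) = 6/5 = 1.2 hours

1.2 hours


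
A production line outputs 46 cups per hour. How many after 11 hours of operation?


Production rate: 46 cups per hour
Time: 11 hours
Total: 46 x 11 = 506 cups

506 cups


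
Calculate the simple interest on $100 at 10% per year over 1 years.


Use the formula I = P x R x T / 100
P x R x T = 100 x 10 x 1 = 1000
I = 1000 / 100 = $10

$10


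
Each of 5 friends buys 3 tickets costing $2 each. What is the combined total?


Cost per person:
3 x $2 = $6
Group total:
5 x $6 = $30

$30


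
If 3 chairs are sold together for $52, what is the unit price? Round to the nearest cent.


Total cost: $52
Number of items: 3
Unit price: $52 / 3 = $17.3333... ≈ $17.33

$17.33


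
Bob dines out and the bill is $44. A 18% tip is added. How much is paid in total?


Calculate the tip:
18% of $44 = $7.92
Add tip to meal cost:
$44 + $7.92 = $51.92

$51.92


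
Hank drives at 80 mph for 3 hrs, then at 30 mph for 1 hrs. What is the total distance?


Leg 1 distance:
80 x 3 = 240 miles
Leg 2 distance:
30 x 1 = 30 miles
Total distance:
240 + 30 = 270 miles

270 miles


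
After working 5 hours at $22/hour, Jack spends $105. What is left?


Calculate earnings:
5 x $22 = $110
Subtract spending:
$110 - $105 = $5

$5


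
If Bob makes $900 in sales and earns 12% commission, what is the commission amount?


Convert rate to decimal:
12% = 0.12
Multiply by sales:
$900 x 0.12 = $108

$108


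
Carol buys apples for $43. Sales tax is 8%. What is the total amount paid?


Calculate the tax:
8% of $43 = $3.44
Add tax to price:
$43 + $3.44 = $46.44

$46.44


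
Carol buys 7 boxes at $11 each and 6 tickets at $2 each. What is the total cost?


Cost of boxes:
7 x $11 = $77
Cost of tickets:
6 x $2 = $12
Add both:
$77 + $12 = $89

$89


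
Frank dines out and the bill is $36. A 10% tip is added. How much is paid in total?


Calculate the tip:
10% of $36 = $3.60
Add tip to meal cost:
$36 + $3.60 = $39.60

$39.60


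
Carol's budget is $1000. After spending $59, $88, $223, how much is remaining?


Add up expenses:
$59 + $88 + $223 = $370
Subtract from budget:
$1000 - $370 = $630

$630


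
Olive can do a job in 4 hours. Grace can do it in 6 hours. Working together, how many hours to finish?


Olive's rate: 1/4 of the job per hour
Grace's rate: 1/6 of the job per hour
Combined rate: 1/4 + 1/6 = 5/12 per hour
Time = 1 / (5/12) = 12/5 = 2.4 hours

2.4 hours


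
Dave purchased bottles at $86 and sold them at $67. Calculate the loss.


Selling price = $67
Cost price = $86
Loss = cost price - selling price:
Loss = $86 - $67 = $19

$19


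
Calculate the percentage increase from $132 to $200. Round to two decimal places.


Find the absolute change:
|200 - 132| = 68
Divide by original and multiply by 100:
68 / 132 x 100 = 51.5151...% ≈ 51.52%

51.52%


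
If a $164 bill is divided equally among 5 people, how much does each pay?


Total bill: $164
Number of people: 5
Each pays: $164 / 5 = $32.80

$32.80


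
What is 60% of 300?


Convert percentage to decimal:
60% = 0.6
Multiply:
300 x 0.6 = 180

180


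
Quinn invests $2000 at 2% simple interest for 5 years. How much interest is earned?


Use the formula I = P x R x T / 100
P x R x T = 2000 x 2 x 5 = 20000
I = 20000 / 100 = $200

$200


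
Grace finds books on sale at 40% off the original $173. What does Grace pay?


Calculate the discount amount:
40% of $173 = $69.20
Subtract from original:
$173 - $69.20 = $103.80

$103.80


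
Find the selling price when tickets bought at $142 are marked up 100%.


Calculate the markup amount:
100% of $142 = $142
Add to cost:
$142 + $142 = $284

$284


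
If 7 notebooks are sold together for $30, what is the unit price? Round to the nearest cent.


Total cost: $30
Number of items: 7
Unit price: $30 / 7 = $4.2857... ≈ $4.29

$4.29


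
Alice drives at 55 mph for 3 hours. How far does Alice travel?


Use the formula: distance = speed x time
Speed = 55 mph, Time = 3 hours
55 x 3 = 165 miles

165 miles


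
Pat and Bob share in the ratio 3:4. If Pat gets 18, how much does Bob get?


Find the multiplier:
18 / 3 = 6
Apply to Bob's share:
4 x 6 = 24

24


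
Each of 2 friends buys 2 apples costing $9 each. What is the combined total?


Cost per person:
2 x $9 = $18
Group total:
2 x $18 = $36

$36


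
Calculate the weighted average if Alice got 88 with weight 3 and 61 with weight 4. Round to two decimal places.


Weighted sum:
3 x 88 + 4 x 61 = 508
Total weight:
3 + 4 = 7
Weighted average:
508 / 7 = 72.5714... ≈ 72.57

72.57


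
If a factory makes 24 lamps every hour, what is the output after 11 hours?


Production rate: 24 lamps per hour
Time: 11 hours
Total: 24 x 11 = 264 lamps

264 lamps


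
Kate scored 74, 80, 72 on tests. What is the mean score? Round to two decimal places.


Add the scores:
74 + 80 + 72 = 226
Divide by the number of tests:
226 / 3 = 75.3333... ≈ 75.33

75.33


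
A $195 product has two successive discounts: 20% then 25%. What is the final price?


First discount:
20% of $195 = $39
Price after first discount:
$195 - $39 = $156
Second discount:
25% of $156 = $39
Final price:
$156 - $39 = $117

$117


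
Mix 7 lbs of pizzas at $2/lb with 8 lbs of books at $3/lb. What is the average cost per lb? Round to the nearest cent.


Cost of pizzas:
7 x $2 = $14
Cost of books:
8 x $3 = $24
Total cost: $14 + $24 = $38
Total weight: 15 lbs
Average: $38 / 15 = $2.5333... ≈ $2.53/lb

$2.53/lb


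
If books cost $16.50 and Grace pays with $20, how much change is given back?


Start with the amount paid:
$20
Subtract the price:
$20 - $16.50 = $3.50

$3.50


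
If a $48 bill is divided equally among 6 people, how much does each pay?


Total bill: $48
Number of people: 6
Each pays: $48 / 6 = $8

$8


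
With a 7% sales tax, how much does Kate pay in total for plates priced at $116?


Calculate the tax:
7% of $116 = $8.12
Add tax to price:
$116 + $8.12 = $124.12

$124.12


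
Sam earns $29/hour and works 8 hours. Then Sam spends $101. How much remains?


Calculate earnings:
8 x $29 = $232
Subtract spending:
$232 - $101 = $131

$131


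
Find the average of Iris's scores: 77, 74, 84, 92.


Add the scores:
77 + 74 + 84 + 92 = 327
Divide by the number of tests:
327 / 4 = 81.75

81.75


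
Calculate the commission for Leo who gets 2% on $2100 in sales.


Convert rate to decimal:
2% = 0.02
Multiply by sales:
$2100 x 0.02 = $42

$42


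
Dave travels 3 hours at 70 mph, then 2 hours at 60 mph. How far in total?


Leg 1 distance:
70 x 3 = 210 miles
Leg 2 distance:
60 x 2 = 120 miles
Total distance:
210 + 120 = 330 miles

330 miles
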